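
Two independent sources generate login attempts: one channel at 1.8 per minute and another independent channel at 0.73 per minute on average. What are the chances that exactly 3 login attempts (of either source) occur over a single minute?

Independent Poisson processes superpose: combined rate λ = 1.8 + 0.73 = 2.53 per minute.
So μ = 2.53.
P(N = 3) = e^(−2.53) · 2.53^3/3! ≈ 0.2150.

0.2150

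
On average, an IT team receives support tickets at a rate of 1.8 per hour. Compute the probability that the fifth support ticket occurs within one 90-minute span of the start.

0.1371

Over the interval, μ = 1.8 × 1.5 = 2.7 (a 90-minute span = 1.5 hours).
The fifth arrival falls in the interval iff at least 5 events occur there: P(S_5 ≤ t) = P(N ≥ 5) = 1 − P(N ≤ 4) ≈ 0.1371.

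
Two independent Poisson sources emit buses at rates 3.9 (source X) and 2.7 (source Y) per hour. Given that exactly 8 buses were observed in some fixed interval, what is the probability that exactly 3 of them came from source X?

Given the total, each event is independently from source X with probability p = λ_X/(λ_X+λ_Y) = 3.9/6.6 ≈ 0.5909.
So K ~ Binomial(8, 3.9/6.6): P(K = 3) = C(8,3) · (3.9/6.6)^3 · (2.7/6.6)^5 ≈ 0.1324.

0.1324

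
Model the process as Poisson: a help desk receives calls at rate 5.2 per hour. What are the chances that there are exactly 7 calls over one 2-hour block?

Over the interval, μ = 5.2 × 2 = 10.4 (a 2-hour block = 2 hours).
P(N = 7) = e^(−μ) μ^7/7! = e^(−10.4) · 10.4^7/5040 ≈ 0.0795.

0.0795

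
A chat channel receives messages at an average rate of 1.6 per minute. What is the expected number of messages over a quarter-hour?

E[N] = λt = 1.6 × 15 = 24 (a quarter-hour = 15 minutes).

24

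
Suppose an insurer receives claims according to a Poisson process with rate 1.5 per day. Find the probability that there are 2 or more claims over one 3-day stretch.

0.9389

Over the interval, μ = 1.5 × 3 = 4.5 (a 3-day stretch = 3 days).
P(N ≥ 2) = 1 − P(N ≤ 1) = 1 − Σ_{j=0}^{1} e^(−μ) μ^j/j! ≈ 0.9389.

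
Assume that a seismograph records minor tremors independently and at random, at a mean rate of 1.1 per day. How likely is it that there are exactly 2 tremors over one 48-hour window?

Over the interval, μ = 1.1 × 2 = 2.2 (a 48-hour window = 2 days).
P(N = 2) = e^(−μ) μ^2/2! = e^(−2.2) · 2.2^2/2 ≈ 0.2681.

0.2681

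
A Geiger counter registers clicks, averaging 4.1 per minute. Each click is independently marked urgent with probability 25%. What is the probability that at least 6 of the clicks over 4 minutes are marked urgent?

0.2307

Thinning: the clicks that are marked urgent themselves form a Poisson process with rate 0.25 × 4.1 = 1.025 per minute.
Over the interval, μ = 1.025 × 4 = 4.1 (4 minutes).
P(N ≥ 6) = 1 − P(N ≤ 5) ≈ 0.2307.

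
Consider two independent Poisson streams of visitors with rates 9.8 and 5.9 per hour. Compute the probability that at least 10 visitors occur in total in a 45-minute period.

Independent Poisson processes superpose: combined rate λ = 9.8 + 5.9 = 15.7 per hour.
Over the interval, μ = 15.7 × 0.75 = 11.775 (a 45-minute period = 0.75 hours).
P(N ≥ 10) = 1 − P(N ≤ 9) ≈ 0.7374.

0.7374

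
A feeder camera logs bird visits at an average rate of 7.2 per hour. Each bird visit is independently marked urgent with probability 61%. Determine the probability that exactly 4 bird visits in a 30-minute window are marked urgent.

Thinning: the bird visits that are marked urgent themselves form a Poisson process with rate 0.61 × 7.2 = 4.392 per hour.
Over the interval, μ = 4.392 × 0.5 = 2.196 (a 30-minute window = 0.5 hours).
P(N = 4) = e^(−2.196) · 2.196^4/4! ≈ 0.1078.

0.1078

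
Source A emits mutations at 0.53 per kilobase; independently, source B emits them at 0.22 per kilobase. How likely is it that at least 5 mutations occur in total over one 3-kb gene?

Independent Poisson processes superpose: combined rate λ = 0.53 + 0.22 = 0.75 per kilobase.
Over the interval, μ = 0.75 × 3 = 2.25 (a 3-kb gene = 3 kilobases).
P(N ≥ 5) = 1 − P(N ≤ 4) ≈ 0.0780.

0.0780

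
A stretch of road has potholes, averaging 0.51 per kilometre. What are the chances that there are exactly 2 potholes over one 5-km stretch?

0.2539

Over the interval, μ = 0.51 × 5 = 2.55 (a 5-km stretch = 5 kilometres).
P(N = 2) = e^(−μ) μ^2/2! = e^(−2.55) · 2.55^2/2 ≈ 0.2539.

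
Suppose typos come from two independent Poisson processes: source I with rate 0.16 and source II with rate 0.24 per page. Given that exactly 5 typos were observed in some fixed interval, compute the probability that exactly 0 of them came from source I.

0.0778

Given the total, each event is independently from source I with probability p = λ_I/(λ_I+λ_II) = 0.16/0.4 = 0.4000.
So K ~ Binomial(5, 0.16/0.4): P(K = 0) = C(5,0) · (0.16/0.4)^0 · (0.24/0.4)^5 ≈ 0.0778.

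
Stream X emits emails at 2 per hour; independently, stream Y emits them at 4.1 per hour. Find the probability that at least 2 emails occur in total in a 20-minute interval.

Independent Poisson processes superpose: combined rate λ = 2 + 4.1 = 6.1 per hour.
Over the interval, μ = 6.1 × 1/3 ≈ 2.03333 (a 20-minute interval = 1/3 hours).
P(N ≥ 2) = 1 − P(N ≤ 1) ≈ 0.6029.

0.6029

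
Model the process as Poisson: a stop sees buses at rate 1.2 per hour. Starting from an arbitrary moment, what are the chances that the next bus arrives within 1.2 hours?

Inter-arrival times are exponential with rate λ = 1.2 per hour.
P(T ≤ 1.2) = 1 − e^(−λt) = 1 − e^(−1.2 × 1.2) = 1 − e^(−1.44) ≈ 0.7631.

0.7631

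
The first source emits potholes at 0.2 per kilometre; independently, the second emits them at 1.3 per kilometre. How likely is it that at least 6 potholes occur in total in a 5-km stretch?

0.7586

Independent Poisson processes superpose: combined rate λ = 0.2 + 1.3 = 1.5 per kilometre.
Over the interval, μ = 1.5 × 5 = 7.5 (a 5-km stretch = 5 kilometres).
P(N ≥ 6) = 1 − P(N ≤ 5) ≈ 0.7586.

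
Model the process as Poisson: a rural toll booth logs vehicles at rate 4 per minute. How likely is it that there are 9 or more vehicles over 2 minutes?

Over the interval, μ = 4 × 2 = 8 (2 minutes).
P(N ≥ 9) = 1 − P(N ≤ 8) = 1 − Σ_{j=0}^{8} e^(−μ) μ^j/j! ≈ 0.4075.

0.4075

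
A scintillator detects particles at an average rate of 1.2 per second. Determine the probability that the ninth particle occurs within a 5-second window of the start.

0.1528

Over the interval, μ = 1.2 × 5 = 6 (a 5-second window = 5 seconds).
The ninth arrival falls in the interval iff at least 9 events occur there: P(S_9 ≤ t) = P(N ≥ 9) = 1 − P(N ≤ 8) ≈ 0.1528.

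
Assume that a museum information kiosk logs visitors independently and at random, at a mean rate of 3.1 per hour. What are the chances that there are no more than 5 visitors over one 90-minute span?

0.6771

Over the interval, μ = 3.1 × 1.5 = 4.65 (a 90-minute span = 1.5 hours).
P(N ≤ 5) = Σ_{j=0}^{5} e^(−μ) μ^j/j! ≈ 0.6771.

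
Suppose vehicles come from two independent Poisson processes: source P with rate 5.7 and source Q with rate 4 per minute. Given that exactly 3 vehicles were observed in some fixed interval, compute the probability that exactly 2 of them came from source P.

0.4272

Given the total, each event is independently from source P with probability p = λ_P/(λ_P+λ_Q) = 5.7/9.7 ≈ 0.5876.
So K ~ Binomial(3, 5.7/9.7): P(K = 2) = C(3,2) · (5.7/9.7)^2 · (4/9.7)^1 ≈ 0.4272.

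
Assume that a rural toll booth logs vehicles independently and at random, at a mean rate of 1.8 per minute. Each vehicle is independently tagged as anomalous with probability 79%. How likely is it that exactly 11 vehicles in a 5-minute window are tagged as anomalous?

Thinning: the vehicles that are tagged as anomalous themselves form a Poisson process with rate 0.79 × 1.8 = 1.422 per minute.
Over the interval, μ = 1.422 × 5 = 7.11 (a 5-minute window = 5 minutes).
P(N = 11) = e^(−7.11) · 7.11^11/11! ≈ 0.0480.

0.0480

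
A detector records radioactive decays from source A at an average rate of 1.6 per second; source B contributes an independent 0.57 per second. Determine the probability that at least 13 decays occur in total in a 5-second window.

Independent Poisson processes superpose: combined rate λ = 1.6 + 0.57 = 2.17 per second.
Over the interval, μ = 2.17 × 5 = 10.85 (a 5-second window = 5 seconds).
P(N ≥ 13) = 1 − P(N ≤ 12) ≈ 0.2950.

0.2950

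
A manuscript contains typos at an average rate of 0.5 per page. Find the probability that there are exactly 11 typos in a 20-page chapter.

0.1137

Over the interval, μ = 0.5 × 20 = 10 (a 20-page chapter = 20 pages).
P(N = 11) = e^(−μ) μ^11/11! = e^(−10) · 10^11/39916800 ≈ 0.1137.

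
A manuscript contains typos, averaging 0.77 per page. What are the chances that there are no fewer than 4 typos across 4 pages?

0.3707

Over the interval, μ = 0.77 × 4 = 3.08 (4 pages).
P(N ≥ 4) = 1 − P(N ≤ 3) = 1 − Σ_{j=0}^{3} e^(−μ) μ^j/j! ≈ 0.3707.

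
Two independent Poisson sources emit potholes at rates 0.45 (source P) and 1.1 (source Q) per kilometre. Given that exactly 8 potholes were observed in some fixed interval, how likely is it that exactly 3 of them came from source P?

Given the total, each event is independently from source P with probability p = λ_P/(λ_P+λ_Q) = 0.45/1.55 ≈ 0.2903.
So K ~ Binomial(8, 0.45/1.55): P(K = 3) = C(8,3) · (0.45/1.55)^3 · (1.1/1.55)^5 ≈ 0.2467.

0.2467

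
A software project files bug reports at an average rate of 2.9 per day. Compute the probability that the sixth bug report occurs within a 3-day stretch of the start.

0.8648

Over the interval, μ = 2.9 × 3 = 8.7 (a 3-day stretch = 3 days).
The sixth arrival falls in the interval iff at least 6 events occur there: P(S_6 ≤ t) = P(N ≥ 6) = 1 − P(N ≤ 5) ≈ 0.8648.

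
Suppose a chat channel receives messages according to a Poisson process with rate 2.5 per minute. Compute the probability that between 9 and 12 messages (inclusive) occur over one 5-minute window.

0.3941

Over the interval, μ = 2.5 × 5 = 12.5 (a 5-minute window = 5 minutes).
P(9 ≤ N ≤ 12) = Σ_{j=9}^{12} e^(−12.5) · 12.5^j/j! ≈ 0.3941.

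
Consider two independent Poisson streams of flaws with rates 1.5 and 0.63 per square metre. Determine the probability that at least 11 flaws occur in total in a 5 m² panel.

Independent Poisson processes superpose: combined rate λ = 1.5 + 0.63 = 2.13 per square metre.
Over the interval, μ = 2.13 × 5 = 10.65 (a 5 m² panel = 5 square metres).
P(N ≥ 11) = 1 − P(N ≤ 10) ≈ 0.4977.

0.4977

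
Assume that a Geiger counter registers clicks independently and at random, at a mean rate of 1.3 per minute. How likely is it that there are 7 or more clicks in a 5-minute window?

Over the interval, μ = 1.3 × 5 = 6.5 (a 5-minute window = 5 minutes).
P(N ≥ 7) = 1 − P(N ≤ 6) = 1 − Σ_{j=0}^{6} e^(−μ) μ^j/j! ≈ 0.4735.

0.4735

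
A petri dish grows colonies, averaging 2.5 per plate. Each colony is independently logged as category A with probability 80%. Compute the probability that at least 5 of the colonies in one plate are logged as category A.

0.0527

Thinning: the colonies that are logged as category A themselves form a Poisson process with rate 0.8 × 2.5 = 2 per plate.
So μ = 2.
P(N ≥ 5) = 1 − P(N ≤ 4) ≈ 0.0527.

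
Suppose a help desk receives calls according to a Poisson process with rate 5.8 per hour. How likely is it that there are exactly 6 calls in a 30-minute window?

0.0455

Over the interval, μ = 5.8 × 0.5 = 2.9 (a 30-minute window = 0.5 hours).
P(N = 6) = e^(−μ) μ^6/6! = e^(−2.9) · 2.9^6/720 ≈ 0.0455.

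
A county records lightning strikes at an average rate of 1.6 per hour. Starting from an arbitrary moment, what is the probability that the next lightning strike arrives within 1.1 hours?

0.8280

Inter-arrival times are exponential with rate λ = 1.6 per hour.
P(T ≤ 1.1) = 1 − e^(−λt) = 1 − e^(−1.6 × 1.1) = 1 − e^(−1.76) ≈ 0.8280.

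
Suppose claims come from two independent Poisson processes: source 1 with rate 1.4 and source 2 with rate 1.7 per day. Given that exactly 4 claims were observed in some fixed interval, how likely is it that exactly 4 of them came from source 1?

Given the total, each event is independently from source 1 with probability p = λ_1/(λ_1+λ_2) = 1.4/3.1 ≈ 0.4516.
So K ~ Binomial(4, 1.4/3.1): P(K = 4) = C(4,4) · (1.4/3.1)^4 · (1.7/3.1)^0 ≈ 0.0416.

0.0416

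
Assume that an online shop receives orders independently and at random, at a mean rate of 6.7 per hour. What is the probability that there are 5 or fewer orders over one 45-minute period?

Over the interval, μ = 6.7 × 0.75 = 5.025 (a 45-minute period = 0.75 hours).
P(N ≤ 5) = Σ_{j=0}^{5} e^(−μ) μ^j/j! ≈ 0.6116.

0.6116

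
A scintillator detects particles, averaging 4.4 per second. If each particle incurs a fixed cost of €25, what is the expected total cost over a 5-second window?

E[N] = 4.4 × 5 = 22 (a 5-second window = 5 seconds); E[cost] = 22 × €25 = €550.

€550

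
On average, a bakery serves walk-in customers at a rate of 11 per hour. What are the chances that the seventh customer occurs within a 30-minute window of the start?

Over the interval, μ = 11 × 0.5 = 5.5 (a 30-minute window = 0.5 hours).
The seventh arrival falls in the interval iff at least 7 events occur there: P(S_7 ≤ t) = P(N ≥ 7) = 1 − P(N ≤ 6) ≈ 0.3140.

0.3140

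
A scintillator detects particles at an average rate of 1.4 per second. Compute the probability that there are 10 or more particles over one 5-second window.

0.1695

Over the interval, μ = 1.4 × 5 = 7 (a 5-second window = 5 seconds).
P(N ≥ 10) = 1 − P(N ≤ 9) = 1 − Σ_{j=0}^{9} e^(−μ) μ^j/j! ≈ 0.1695.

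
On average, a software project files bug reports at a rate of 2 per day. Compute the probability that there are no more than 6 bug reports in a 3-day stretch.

Over the interval, μ = 2 × 3 = 6 (a 3-day stretch = 3 days).
P(N ≤ 6) = Σ_{j=0}^{6} e^(−μ) μ^j/j! ≈ 0.6063.

0.6063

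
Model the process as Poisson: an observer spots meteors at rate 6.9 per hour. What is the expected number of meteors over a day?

E[N] = λt = 6.9 × 24 = 165.6 (a day = 24 hours).

165.6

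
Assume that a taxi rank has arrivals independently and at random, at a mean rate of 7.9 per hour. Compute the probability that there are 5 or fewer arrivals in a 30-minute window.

0.7929

Over the interval, μ = 7.9 × 0.5 = 3.95 (a 30-minute window = 0.5 hours).
P(N ≤ 5) = Σ_{j=0}^{5} e^(−μ) μ^j/j! ≈ 0.7929.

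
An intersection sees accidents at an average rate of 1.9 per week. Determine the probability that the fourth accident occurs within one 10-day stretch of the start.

0.2891

Over the interval, μ = 1.9 × 10/7 ≈ 2.71429 (a 10-day stretch = 10/7 weeks).
The fourth arrival falls in the interval iff at least 4 events occur there: P(S_4 ≤ t) = P(N ≥ 4) = 1 − P(N ≤ 3) ≈ 0.2891.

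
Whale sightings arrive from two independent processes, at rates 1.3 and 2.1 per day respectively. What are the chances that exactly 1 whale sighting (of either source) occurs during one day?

0.1135

Independent Poisson processes superpose: combined rate λ = 1.3 + 2.1 = 3.4 per day.
So μ = 3.4.
P(N = 1) = e^(−3.4) · 3.4^1/1! ≈ 0.1135.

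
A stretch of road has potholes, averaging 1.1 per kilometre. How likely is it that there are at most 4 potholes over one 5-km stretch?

Over the interval, μ = 1.1 × 5 = 5.5 (a 5-km stretch = 5 kilometres).
P(N ≤ 4) = Σ_{j=0}^{4} e^(−μ) μ^j/j! ≈ 0.3575.

0.3575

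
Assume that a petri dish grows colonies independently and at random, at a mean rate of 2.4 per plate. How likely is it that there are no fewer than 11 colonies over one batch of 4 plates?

0.3671

Over the interval, μ = 2.4 × 4 = 9.6 (a batch of 4 plates = 4 plates).
P(N ≥ 11) = 1 − P(N ≤ 10) = 1 − Σ_{j=0}^{10} e^(−μ) μ^j/j! ≈ 0.3671.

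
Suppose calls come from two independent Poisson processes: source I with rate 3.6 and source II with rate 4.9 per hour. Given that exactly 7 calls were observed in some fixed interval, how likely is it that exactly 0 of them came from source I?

0.0212

Given the total, each event is independently from source I with probability p = λ_I/(λ_I+λ_II) = 3.6/8.5 ≈ 0.4235.
So K ~ Binomial(7, 3.6/8.5): P(K = 0) = C(7,0) · (3.6/8.5)^0 · (4.9/8.5)^7 ≈ 0.0212.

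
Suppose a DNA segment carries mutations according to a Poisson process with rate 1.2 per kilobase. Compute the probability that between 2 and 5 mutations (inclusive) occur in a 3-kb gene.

0.7184

Over the interval, μ = 1.2 × 3 = 3.6 (a 3-kb gene = 3 kilobases).
P(2 ≤ N ≤ 5) = Σ_{j=2}^{5} e^(−3.6) · 3.6^j/j! ≈ 0.7184.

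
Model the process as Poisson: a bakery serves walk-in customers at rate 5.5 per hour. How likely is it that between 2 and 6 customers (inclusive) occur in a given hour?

With mean μ = 5.5 per hour,
P(2 ≤ N ≤ 6) = Σ_{j=2}^{6} e^(−5.5) · 5.5^j/j! ≈ 0.6595.

0.6595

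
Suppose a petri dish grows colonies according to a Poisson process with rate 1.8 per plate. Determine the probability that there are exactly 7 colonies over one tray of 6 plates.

Over the interval, μ = 1.8 × 6 = 10.8 (a tray of 6 plates = 6 plates).
P(N = 7) = e^(−μ) μ^7/7! = e^(−10.8) · 10.8^7/5040 ≈ 0.0694.

0.0694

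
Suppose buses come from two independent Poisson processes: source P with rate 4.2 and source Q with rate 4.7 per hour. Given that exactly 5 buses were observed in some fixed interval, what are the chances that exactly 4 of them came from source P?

0.1310

Given the total, each event is independently from source P with probability p = λ_P/(λ_P+λ_Q) = 4.2/8.9 ≈ 0.4719.
So K ~ Binomial(5, 4.2/8.9): P(K = 4) = C(5,4) · (4.2/8.9)^4 · (4.7/8.9)^1 ≈ 0.1310.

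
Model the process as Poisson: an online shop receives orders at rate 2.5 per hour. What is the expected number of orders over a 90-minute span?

3.75

E[N] = λt = 2.5 × 1.5 = 3.75 (a 90-minute span = 1.5 hours).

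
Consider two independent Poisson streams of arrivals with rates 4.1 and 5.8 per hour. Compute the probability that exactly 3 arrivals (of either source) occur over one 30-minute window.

Independent Poisson processes superpose: combined rate λ = 4.1 + 5.8 = 9.9 per hour.
Over the interval, μ = 9.9 × 0.5 = 4.95 (a 30-minute window = 0.5 hours).
P(N = 3) = e^(−4.95) · 4.95^3/3! ≈ 0.1432.

0.1432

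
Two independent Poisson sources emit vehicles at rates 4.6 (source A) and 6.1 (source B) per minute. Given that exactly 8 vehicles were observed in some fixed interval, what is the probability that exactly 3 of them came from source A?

0.2679

Given the total, each event is independently from source A with probability p = λ_A/(λ_A+λ_B) = 4.6/10.7 ≈ 0.4299.
So K ~ Binomial(8, 4.6/10.7): P(K = 3) = C(8,3) · (4.6/10.7)^3 · (6.1/10.7)^5 ≈ 0.2679.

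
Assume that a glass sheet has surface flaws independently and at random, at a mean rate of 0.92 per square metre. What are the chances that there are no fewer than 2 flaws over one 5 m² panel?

Over the interval, μ = 0.92 × 5 = 4.6 (a 5 m² panel = 5 square metres).
P(N ≥ 2) = 1 − P(N ≤ 1) = 1 − Σ_{j=0}^{1} e^(−μ) μ^j/j! ≈ 0.9437.

0.9437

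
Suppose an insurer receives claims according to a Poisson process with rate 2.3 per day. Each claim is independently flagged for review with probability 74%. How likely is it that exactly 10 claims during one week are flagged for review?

0.1063

Thinning: the claims that are flagged for review themselves form a Poisson process with rate 0.74 × 2.3 = 1.702 per day.
Over the interval, μ = 1.702 × 7 = 11.914 (a week = 7 days).
P(N = 10) = e^(−11.914) · 11.914^10/10! ≈ 0.1063.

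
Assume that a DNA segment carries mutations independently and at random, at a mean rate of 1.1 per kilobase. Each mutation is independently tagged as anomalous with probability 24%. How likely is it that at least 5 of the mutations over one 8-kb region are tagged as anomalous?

0.0633

Thinning: the mutations that are tagged as anomalous themselves form a Poisson process with rate 0.24 × 1.1 = 0.264 per kilobase.
Over the interval, μ = 0.264 × 8 = 2.112 (an 8-kb region = 8 kilobases).
P(N ≥ 5) = 1 − P(N ≤ 4) ≈ 0.0633.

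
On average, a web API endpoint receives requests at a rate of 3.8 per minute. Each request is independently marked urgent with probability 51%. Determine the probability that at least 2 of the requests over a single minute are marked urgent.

Thinning: the requests that are marked urgent themselves form a Poisson process with rate 0.51 × 3.8 = 1.938 per minute.
So μ = 1.938.
P(N ≥ 2) = 1 − P(N ≤ 1) ≈ 0.5770.

0.5770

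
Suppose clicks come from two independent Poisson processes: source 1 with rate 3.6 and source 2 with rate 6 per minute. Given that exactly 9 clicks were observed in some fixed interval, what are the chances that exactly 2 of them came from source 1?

0.1886

Given the total, each event is independently from source 1 with probability p = λ_1/(λ_1+λ_2) = 3.6/9.6 = 0.3750.
So K ~ Binomial(9, 3.6/9.6): P(K = 2) = C(9,2) · (3.6/9.6)^2 · (6/9.6)^7 ≈ 0.1886.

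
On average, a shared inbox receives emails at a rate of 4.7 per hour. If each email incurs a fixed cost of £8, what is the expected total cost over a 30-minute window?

E[N] = 4.7 × 0.5 = 2.35 (a 30-minute window = 0.5 hours); E[cost] = 2.35 × £8 = £18.8.

£18.8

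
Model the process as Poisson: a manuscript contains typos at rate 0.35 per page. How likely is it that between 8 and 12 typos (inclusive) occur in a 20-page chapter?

0.3743

Over the interval, μ = 0.35 × 20 = 7 (a 20-page chapter = 20 pages).
P(8 ≤ N ≤ 12) = Σ_{j=8}^{12} e^(−7) · 7^j/j! ≈ 0.3743.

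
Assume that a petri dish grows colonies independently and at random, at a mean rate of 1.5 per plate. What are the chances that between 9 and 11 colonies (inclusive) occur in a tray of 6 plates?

0.3474

Over the interval, μ = 1.5 × 6 = 9 (a tray of 6 plates = 6 plates).
P(9 ≤ N ≤ 11) = Σ_{j=9}^{11} e^(−9) · 9^j/j! ≈ 0.3474.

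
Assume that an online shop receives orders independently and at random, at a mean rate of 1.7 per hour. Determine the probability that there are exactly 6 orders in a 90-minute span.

Over the interval, μ = 1.7 × 1.5 = 2.55 (a 90-minute span = 1.5 hours).
P(N = 6) = e^(−μ) μ^6/6! = e^(−2.55) · 2.55^6/720 ≈ 0.0298.

0.0298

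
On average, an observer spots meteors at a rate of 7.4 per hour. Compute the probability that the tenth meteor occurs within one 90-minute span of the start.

0.6702

Over the interval, μ = 7.4 × 1.5 = 11.1 (a 90-minute span = 1.5 hours).
The tenth arrival falls in the interval iff at least 10 events occur there: P(S_10 ≤ t) = P(N ≥ 10) = 1 − P(N ≤ 9) ≈ 0.6702.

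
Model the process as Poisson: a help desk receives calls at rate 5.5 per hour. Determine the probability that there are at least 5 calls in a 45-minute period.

Over the interval, μ = 5.5 × 0.75 = 4.125 (a 45-minute period = 0.75 hours).
P(N ≥ 5) = 1 − P(N ≤ 4) = 1 − Σ_{j=0}^{4} e^(−μ) μ^j/j! ≈ 0.3956.

0.3956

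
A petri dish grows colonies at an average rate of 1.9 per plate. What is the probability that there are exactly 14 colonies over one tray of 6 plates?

Over the interval, μ = 1.9 × 6 = 11.4 (a tray of 6 plates = 6 plates).
P(N = 14) = e^(−μ) μ^14/14! = e^(−11.4) · 11.4^14/87178291200 ≈ 0.0804.

0.0804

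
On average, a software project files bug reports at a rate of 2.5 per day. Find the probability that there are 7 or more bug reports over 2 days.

0.2378

Over the interval, μ = 2.5 × 2 = 5 (2 days).
P(N ≥ 7) = 1 − P(N ≤ 6) = 1 − Σ_{j=0}^{6} e^(−μ) μ^j/j! ≈ 0.2378.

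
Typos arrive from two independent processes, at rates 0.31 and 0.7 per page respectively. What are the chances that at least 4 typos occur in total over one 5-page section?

0.7419

Independent Poisson processes superpose: combined rate λ = 0.31 + 0.7 = 1.01 per page.
Over the interval, μ = 1.01 × 5 = 5.05 (a 5-page section = 5 pages).
P(N ≥ 4) = 1 − P(N ≤ 3) ≈ 0.7419.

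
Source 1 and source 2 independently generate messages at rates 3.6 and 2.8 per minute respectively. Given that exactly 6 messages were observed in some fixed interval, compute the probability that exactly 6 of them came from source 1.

0.0317

Given the total, each event is independently from source 1 with probability p = λ_1/(λ_1+λ_2) = 3.6/6.4 = 0.5625.
So K ~ Binomial(6, 3.6/6.4): P(K = 6) = C(6,6) · (3.6/6.4)^6 · (2.8/6.4)^0 ≈ 0.0317.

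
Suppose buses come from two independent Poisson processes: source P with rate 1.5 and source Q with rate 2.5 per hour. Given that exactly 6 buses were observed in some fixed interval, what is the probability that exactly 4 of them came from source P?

Given the total, each event is independently from source P with probability p = λ_P/(λ_P+λ_Q) = 1.5/4 = 0.3750.
So K ~ Binomial(6, 1.5/4): P(K = 4) = C(6,4) · (1.5/4)^4 · (2.5/4)^2 ≈ 0.1159.

0.1159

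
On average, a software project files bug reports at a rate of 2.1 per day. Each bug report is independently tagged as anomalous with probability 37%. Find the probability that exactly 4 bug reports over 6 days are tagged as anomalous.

Thinning: the bug reports that are tagged as anomalous themselves form a Poisson process with rate 0.37 × 2.1 = 0.777 per day.
Over the interval, μ = 0.777 × 6 = 4.662 (6 days).
P(N = 4) = e^(−4.662) · 4.662^4/4! ≈ 0.1860.

0.1860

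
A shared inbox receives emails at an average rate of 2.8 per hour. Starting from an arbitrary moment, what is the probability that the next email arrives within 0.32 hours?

Inter-arrival times are exponential with rate λ = 2.8 per hour.
P(T ≤ 0.32) = 1 − e^(−λt) = 1 − e^(−2.8 × 0.32) = 1 − e^(−0.896) ≈ 0.5918.

0.5918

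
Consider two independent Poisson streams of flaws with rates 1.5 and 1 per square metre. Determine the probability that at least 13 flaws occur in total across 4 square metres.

Independent Poisson processes superpose: combined rate λ = 1.5 + 1 = 2.5 per square metre.
Over the interval, μ = 2.5 × 4 = 10 (4 square metres).
P(N ≥ 13) = 1 − P(N ≤ 12) ≈ 0.2084.

0.2084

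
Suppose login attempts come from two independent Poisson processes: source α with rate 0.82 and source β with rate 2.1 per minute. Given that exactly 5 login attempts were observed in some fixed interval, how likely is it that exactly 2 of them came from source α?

0.2933

Given the total, each event is independently from source α with probability p = λ_α/(λ_α+λ_β) = 0.82/2.92 ≈ 0.2808.
So K ~ Binomial(5, 0.82/2.92): P(K = 2) = C(5,2) · (0.82/2.92)^2 · (2.1/2.92)^3 ≈ 0.2933.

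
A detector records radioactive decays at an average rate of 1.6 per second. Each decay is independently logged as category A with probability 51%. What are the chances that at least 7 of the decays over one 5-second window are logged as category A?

0.1192

Thinning: the decays that are logged as category A themselves form a Poisson process with rate 0.51 × 1.6 = 0.816 per second.
Over the interval, μ = 0.816 × 5 = 4.08 (a 5-second window = 5 seconds).
P(N ≥ 7) = 1 − P(N ≤ 6) ≈ 0.1192.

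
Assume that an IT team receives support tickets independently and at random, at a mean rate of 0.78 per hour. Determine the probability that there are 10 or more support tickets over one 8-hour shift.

0.1014

Over the interval, μ = 0.78 × 8 = 6.24 (an 8-hour shift = 8 hours).
P(N ≥ 10) = 1 − P(N ≤ 9) = 1 − Σ_{j=0}^{9} e^(−μ) μ^j/j! ≈ 0.1014.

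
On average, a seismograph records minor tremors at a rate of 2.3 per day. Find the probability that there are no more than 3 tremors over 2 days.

Over the interval, μ = 2.3 × 2 = 4.6 (2 days).
P(N ≤ 3) = Σ_{j=0}^{3} e^(−μ) μ^j/j! ≈ 0.3257.

0.3257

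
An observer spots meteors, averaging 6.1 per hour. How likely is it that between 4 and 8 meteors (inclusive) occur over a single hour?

With mean μ = 6.1 per hour,
P(4 ≤ N ≤ 8) = Σ_{j=4}^{8} e^(−6.1) · 6.1^j/j! ≈ 0.6942.

0.6942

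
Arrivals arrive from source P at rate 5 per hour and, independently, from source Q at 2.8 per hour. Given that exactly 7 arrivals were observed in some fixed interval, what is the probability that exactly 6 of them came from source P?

0.1743

Given the total, each event is independently from source P with probability p = λ_P/(λ_P+λ_Q) = 5/7.8 ≈ 0.6410.
So K ~ Binomial(7, 5/7.8): P(K = 6) = C(7,6) · (5/7.8)^6 · (2.8/7.8)^1 ≈ 0.1743.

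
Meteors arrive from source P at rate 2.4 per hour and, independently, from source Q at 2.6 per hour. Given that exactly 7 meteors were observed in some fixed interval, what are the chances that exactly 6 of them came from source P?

Given the total, each event is independently from source P with probability p = λ_P/(λ_P+λ_Q) = 2.4/5 = 0.4800.
So K ~ Binomial(7, 2.4/5): P(K = 6) = C(7,6) · (2.4/5)^6 · (2.6/5)^1 ≈ 0.0445.

0.0445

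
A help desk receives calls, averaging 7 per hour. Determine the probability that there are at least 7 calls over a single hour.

0.5503

With mean μ = 7 per hour,
P(N ≥ 7) = 1 − P(N ≤ 6) = 1 − Σ_{j=0}^{6} e^(−μ) μ^j/j! ≈ 0.5503.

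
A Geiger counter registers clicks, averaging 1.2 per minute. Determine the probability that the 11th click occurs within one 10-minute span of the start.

Over the interval, μ = 1.2 × 10 = 12 (a 10-minute span = 10 minutes).
The 11th arrival falls in the interval iff at least 11 events occur there: P(S_11 ≤ t) = P(N ≥ 11) = 1 − P(N ≤ 10) ≈ 0.6528.

0.6528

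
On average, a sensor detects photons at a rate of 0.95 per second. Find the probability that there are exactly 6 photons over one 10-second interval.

Over the interval, μ = 0.95 × 10 = 9.5 (a 10-second interval = 10 seconds).
P(N = 6) = e^(−μ) μ^6/6! = e^(−9.5) · 9.5^6/720 ≈ 0.0764.

0.0764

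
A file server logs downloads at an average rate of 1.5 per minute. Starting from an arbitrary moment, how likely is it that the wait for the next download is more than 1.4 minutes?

0.1225

The wait for the next event is exponential with rate λ = 1.5 per minute.
P(T > 1.4) = e^(−λt) = e^(−1.5 × 1.4) = e^(−2.1) ≈ 0.1225.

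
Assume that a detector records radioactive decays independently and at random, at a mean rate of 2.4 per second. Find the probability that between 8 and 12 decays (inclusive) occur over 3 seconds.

0.3984

Over the interval, μ = 2.4 × 3 = 7.2 (3 seconds).
P(8 ≤ N ≤ 12) = Σ_{j=8}^{12} e^(−7.2) · 7.2^j/j! ≈ 0.3984.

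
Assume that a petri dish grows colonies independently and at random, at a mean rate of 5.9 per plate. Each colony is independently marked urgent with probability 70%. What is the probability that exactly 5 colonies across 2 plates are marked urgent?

0.0829

Thinning: the colonies that are marked urgent themselves form a Poisson process with rate 0.7 × 5.9 = 4.13 per plate.
Over the interval, μ = 4.13 × 2 = 8.26 (2 plates).
P(N = 5) = e^(−8.26) · 8.26^5/5! ≈ 0.0829.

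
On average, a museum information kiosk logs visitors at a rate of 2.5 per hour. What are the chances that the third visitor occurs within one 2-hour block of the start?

0.8753

Over the interval, μ = 2.5 × 2 = 5 (a 2-hour block = 2 hours).
The third arrival falls in the interval iff at least 3 events occur there: P(S_3 ≤ t) = P(N ≥ 3) = 1 − P(N ≤ 2) ≈ 0.8753.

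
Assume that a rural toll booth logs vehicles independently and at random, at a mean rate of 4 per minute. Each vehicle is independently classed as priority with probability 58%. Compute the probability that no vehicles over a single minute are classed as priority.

Thinning: the vehicles that are classed as priority themselves form a Poisson process with rate 0.58 × 4 = 2.32 per minute.
So μ = 2.32.
P(N = 0) = e^(−2.32) · 2.32^0/0! ≈ 0.0983.

0.0983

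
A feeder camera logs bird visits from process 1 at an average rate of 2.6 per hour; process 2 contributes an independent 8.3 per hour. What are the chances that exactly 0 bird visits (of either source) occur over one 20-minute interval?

Independent Poisson processes superpose: combined rate λ = 2.6 + 8.3 = 10.9 per hour.
Over the interval, μ = 10.9 × 1/3 ≈ 3.63333 (a 20-minute interval = 1/3 hours).
P(N = 0) = e^(−3.63333) · 3.63333^0/0! ≈ 0.0264.

0.0264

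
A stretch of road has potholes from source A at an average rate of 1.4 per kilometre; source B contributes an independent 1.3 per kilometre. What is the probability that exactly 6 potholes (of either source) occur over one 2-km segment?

Independent Poisson processes superpose: combined rate λ = 1.4 + 1.3 = 2.7 per kilometre.
Over the interval, μ = 2.7 × 2 = 5.4 (a 2-km segment = 2 kilometres).
P(N = 6) = e^(−5.4) · 5.4^6/6! ≈ 0.1555.

0.1555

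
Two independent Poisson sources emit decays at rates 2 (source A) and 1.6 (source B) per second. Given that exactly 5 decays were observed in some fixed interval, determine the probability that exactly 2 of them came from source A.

0.2710

Given the total, each event is independently from source A with probability p = λ_A/(λ_A+λ_B) = 2/3.6 ≈ 0.5556.
So K ~ Binomial(5, 2/3.6): P(K = 2) = C(5,2) · (2/3.6)^2 · (1.6/3.6)^3 ≈ 0.2710.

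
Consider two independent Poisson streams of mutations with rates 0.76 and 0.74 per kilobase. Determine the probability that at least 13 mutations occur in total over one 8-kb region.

0.4240

Independent Poisson processes superpose: combined rate λ = 0.76 + 0.74 = 1.5 per kilobase.
Over the interval, μ = 1.5 × 8 = 12 (an 8-kb region = 8 kilobases).
P(N ≥ 13) = 1 − P(N ≤ 12) ≈ 0.4240.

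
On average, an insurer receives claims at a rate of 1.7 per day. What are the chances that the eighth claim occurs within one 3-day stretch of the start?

Over the interval, μ = 1.7 × 3 = 5.1 (a 3-day stretch = 3 days).
The eighth arrival falls in the interval iff at least 8 events occur there: P(S_8 ≤ t) = P(N ≥ 8) = 1 − P(N ≤ 7) ≈ 0.1440.

0.1440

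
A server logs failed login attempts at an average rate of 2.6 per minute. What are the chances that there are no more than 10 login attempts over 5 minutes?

0.2517

Over the interval, μ = 2.6 × 5 = 13 (5 minutes).
P(N ≤ 10) = Σ_{j=0}^{10} e^(−μ) μ^j/j! ≈ 0.2517.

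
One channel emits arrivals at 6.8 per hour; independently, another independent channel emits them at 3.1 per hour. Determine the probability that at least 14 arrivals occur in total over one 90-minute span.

Independent Poisson processes superpose: combined rate λ = 6.8 + 3.1 = 9.9 per hour.
Over the interval, μ = 9.9 × 1.5 = 14.85 (a 90-minute span = 1.5 hours).
P(N ≥ 14) = 1 − P(N ≤ 13) ≈ 0.6223.

0.6223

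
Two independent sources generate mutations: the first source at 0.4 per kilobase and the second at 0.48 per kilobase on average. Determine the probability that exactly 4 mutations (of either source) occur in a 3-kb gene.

Independent Poisson processes superpose: combined rate λ = 0.4 + 0.48 = 0.88 per kilobase.
Over the interval, μ = 0.88 × 3 = 2.64 (a 3-kb gene = 3 kilobases).
P(N = 4) = e^(−2.64) · 2.64^4/4! ≈ 0.1444.

0.1444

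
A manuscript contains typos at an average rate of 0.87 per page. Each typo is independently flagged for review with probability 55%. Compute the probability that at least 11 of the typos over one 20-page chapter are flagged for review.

Thinning: the typos that are flagged for review themselves form a Poisson process with rate 0.55 × 0.87 = 0.4785 per page.
Over the interval, μ = 0.4785 × 20 = 9.57 (a 20-page chapter = 20 pages).
P(N ≥ 11) = 1 − P(N ≤ 10) ≈ 0.3633.

0.3633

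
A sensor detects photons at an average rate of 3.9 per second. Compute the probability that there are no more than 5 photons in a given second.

With mean μ = 3.9 per second,
P(N ≤ 5) = Σ_{j=0}^{5} e^(−μ) μ^j/j! ≈ 0.8006.

0.8006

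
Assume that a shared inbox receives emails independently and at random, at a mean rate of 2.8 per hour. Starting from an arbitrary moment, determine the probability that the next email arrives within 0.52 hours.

0.7668

Inter-arrival times are exponential with rate λ = 2.8 per hour.
P(T ≤ 0.52) = 1 − e^(−λt) = 1 − e^(−2.8 × 0.52) = 1 − e^(−1.456) ≈ 0.7668.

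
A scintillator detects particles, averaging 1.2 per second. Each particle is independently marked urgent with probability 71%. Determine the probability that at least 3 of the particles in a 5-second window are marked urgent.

Thinning: the particles that are marked urgent themselves form a Poisson process with rate 0.71 × 1.2 = 0.852 per second.
Over the interval, μ = 0.852 × 5 = 4.26 (a 5-second window = 5 seconds).
P(N ≥ 3) = 1 − P(N ≤ 2) ≈ 0.7976.

0.7976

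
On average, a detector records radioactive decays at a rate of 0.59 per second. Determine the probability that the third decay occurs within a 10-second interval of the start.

Over the interval, μ = 0.59 × 10 = 5.9 (a 10-second interval = 10 seconds).
The third arrival falls in the interval iff at least 3 events occur there: P(S_3 ≤ t) = P(N ≥ 3) = 1 − P(N ≤ 2) ≈ 0.9334.

0.9334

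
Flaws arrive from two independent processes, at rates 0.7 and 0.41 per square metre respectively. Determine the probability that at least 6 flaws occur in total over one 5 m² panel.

Independent Poisson processes superpose: combined rate λ = 0.7 + 0.41 = 1.11 per square metre.
Over the interval, μ = 1.11 × 5 = 5.55 (a 5 m² panel = 5 square metres).
P(N ≥ 6) = 1 − P(N ≤ 5) ≈ 0.4796.

0.4796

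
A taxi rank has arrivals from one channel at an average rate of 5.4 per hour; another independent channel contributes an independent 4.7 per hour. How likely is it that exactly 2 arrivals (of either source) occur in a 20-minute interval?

Independent Poisson processes superpose: combined rate λ = 5.4 + 4.7 = 10.1 per hour.
Over the interval, μ = 10.1 × 1/3 ≈ 3.36667 (a 20-minute interval = 1/3 hours).
P(N = 2) = e^(−3.36667) · 3.36667^2/2! ≈ 0.1955.

0.1955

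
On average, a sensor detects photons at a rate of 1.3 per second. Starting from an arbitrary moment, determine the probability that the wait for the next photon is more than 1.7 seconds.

0.1097

The wait for the next event is exponential with rate λ = 1.3 per second.
P(T > 1.7) = e^(−λt) = e^(−1.3 × 1.7) = e^(−2.21) ≈ 0.1097.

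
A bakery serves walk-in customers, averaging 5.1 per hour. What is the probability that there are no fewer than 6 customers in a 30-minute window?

Over the interval, μ = 5.1 × 0.5 = 2.55 (a 30-minute window = 0.5 hours).
P(N ≥ 6) = 1 − P(N ≤ 5) = 1 − Σ_{j=0}^{5} e^(−μ) μ^j/j! ≈ 0.0454.

0.0454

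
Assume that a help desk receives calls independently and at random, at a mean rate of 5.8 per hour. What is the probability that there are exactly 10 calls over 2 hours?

0.1114

Over the interval, μ = 5.8 × 2 = 11.6 (2 hours).
P(N = 10) = e^(−μ) μ^10/10! = e^(−11.6) · 11.6^10/3628800 ≈ 0.1114.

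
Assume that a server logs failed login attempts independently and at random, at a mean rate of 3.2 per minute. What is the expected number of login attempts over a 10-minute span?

32

E[N] = λt = 3.2 × 10 = 32 (a 10-minute span = 10 minutes).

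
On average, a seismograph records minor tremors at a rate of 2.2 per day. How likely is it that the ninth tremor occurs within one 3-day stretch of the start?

Over the interval, μ = 2.2 × 3 = 6.6 (a 3-day stretch = 3 days).
The ninth arrival falls in the interval iff at least 9 events occur there: P(S_9 ≤ t) = P(N ≥ 9) = 1 − P(N ≤ 8) ≈ 0.2204.

0.2204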